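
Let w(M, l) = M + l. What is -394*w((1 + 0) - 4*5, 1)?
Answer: 7092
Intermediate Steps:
-394*w((1 + 0) - 4*5, 1) = -394*(((1 + 0) - 4*5) + 1) = -394*((1 - 20) + 1) = -394*(-19 + 1) = -394*(-18) = 7092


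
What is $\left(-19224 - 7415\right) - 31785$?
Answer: $-58424$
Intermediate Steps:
$\left(-19224 - 7415\right) - 31785 = -26639 - 31785 = -58424$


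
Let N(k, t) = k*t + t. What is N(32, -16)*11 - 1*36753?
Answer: -42561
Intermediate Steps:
N(k, t) = t + k*t
N(32, -16)*11 - 1*36753 = -16*(1 + 32)*11 - 1*36753 = -16*33*11 - 36753 = -528*11 - 36753 = -5808 - 36753 = -42561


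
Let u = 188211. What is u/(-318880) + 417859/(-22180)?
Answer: -1374213979/70727584 ≈ -19.430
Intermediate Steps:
u/(-318880) + 417859/(-22180) = 188211/(-318880) + 417859/(-22180) = 188211*(-1/318880) + 417859*(-1/22180) = -188211/318880 - 417859/22180 = -1374213979/70727584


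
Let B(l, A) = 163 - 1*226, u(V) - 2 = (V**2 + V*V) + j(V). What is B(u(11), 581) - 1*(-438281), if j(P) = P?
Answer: 438218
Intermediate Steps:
u(V) = 2 + V + 2*V**2 (u(V) = 2 + ((V**2 + V*V) + V) = 2 + ((V**2 + V**2) + V) = 2 + (2*V**2 + V) = 2 + (V + 2*V**2) = 2 + V + 2*V**2)
B(l, A) = -63 (B(l, A) = 163 - 226 = -63)
B(u(11), 581) - 1*(-438281) = -63 - 1*(-438281) = -63 + 438281 = 438218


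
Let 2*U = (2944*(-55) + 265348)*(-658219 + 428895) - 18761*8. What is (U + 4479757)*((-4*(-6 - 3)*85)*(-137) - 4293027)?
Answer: 55863012557161881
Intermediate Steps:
U = -11859336380 (U = ((2944*(-55) + 265348)*(-658219 + 428895) - 18761*8)/2 = ((-161920 + 265348)*(-229324) - 1*150088)/2 = (103428*(-229324) - 150088)/2 = (-23718522672 - 150088)/2 = (½)*(-23718672760) = -11859336380)
(U + 4479757)*((-4*(-6 - 3)*85)*(-137) - 4293027) = (-11859336380 + 4479757)*((-4*(-6 - 3)*85)*(-137) - 4293027) = -11854856623*((-4*(-9)*85)*(-137) - 4293027) = -11854856623*((36*85)*(-137) - 4293027) = -11854856623*(3060*(-137) - 4293027) = -11854856623*(-419220 - 4293027) = -11854856623*(-4712247) = 55863012557161881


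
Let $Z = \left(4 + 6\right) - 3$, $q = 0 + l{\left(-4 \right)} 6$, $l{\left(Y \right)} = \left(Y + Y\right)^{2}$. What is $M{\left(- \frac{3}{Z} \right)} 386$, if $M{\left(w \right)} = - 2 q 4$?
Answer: $-1185792$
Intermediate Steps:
$l{\left(Y \right)} = 4 Y^{2}$ ($l{\left(Y \right)} = \left(2 Y\right)^{2} = 4 Y^{2}$)
$q = 384$ ($q = 0 + 4 \left(-4\right)^{2} \cdot 6 = 0 + 4 \cdot 16 \cdot 6 = 0 + 64 \cdot 6 = 0 + 384 = 384$)
$Z = 7$ ($Z = 10 - 3 = 7$)
$M{\left(w \right)} = -3072$ ($M{\left(w \right)} = \left(-2\right) 384 \cdot 4 = \left(-768\right) 4 = -3072$)
$M{\left(- \frac{3}{Z} \right)} 386 = \left(-3072\right) 386 = -1185792$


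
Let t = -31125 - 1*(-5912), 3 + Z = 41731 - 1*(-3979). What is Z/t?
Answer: -45707/25213 ≈ -1.8128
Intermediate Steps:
Z = 45707 (Z = -3 + (41731 - 1*(-3979)) = -3 + (41731 + 3979) = -3 + 45710 = 45707)
t = -25213 (t = -31125 + 5912 = -25213)
Z/t = 45707/(-25213) = 45707*(-1/25213) = -45707/25213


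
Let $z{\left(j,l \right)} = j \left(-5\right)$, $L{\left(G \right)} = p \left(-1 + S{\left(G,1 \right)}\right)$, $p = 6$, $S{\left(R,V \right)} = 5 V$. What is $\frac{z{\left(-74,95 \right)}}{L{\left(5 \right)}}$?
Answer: $\frac{185}{12} \approx 15.417$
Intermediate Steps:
$L{\left(G \right)} = 24$ ($L{\left(G \right)} = 6 \left(-1 + 5 \cdot 1\right) = 6 \left(-1 + 5\right) = 6 \cdot 4 = 24$)
$z{\left(j,l \right)} = - 5 j$
$\frac{z{\left(-74,95 \right)}}{L{\left(5 \right)}} = \frac{\left(-5\right) \left(-74\right)}{24} = 370 \cdot \frac{1}{24} = \frac{185}{12}$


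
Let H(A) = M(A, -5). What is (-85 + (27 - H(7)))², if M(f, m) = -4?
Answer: 2916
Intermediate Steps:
H(A) = -4
(-85 + (27 - H(7)))² = (-85 + (27 - 1*(-4)))² = (-85 + (27 + 4))² = (-85 + 31)² = (-54)² = 2916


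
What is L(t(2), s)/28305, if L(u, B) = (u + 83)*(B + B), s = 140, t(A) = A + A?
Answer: 1624/1887 ≈ 0.86063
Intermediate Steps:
t(A) = 2*A
L(u, B) = 2*B*(83 + u) (L(u, B) = (83 + u)*(2*B) = 2*B*(83 + u))
L(t(2), s)/28305 = (2*140*(83 + 2*2))/28305 = (2*140*(83 + 4))*(1/28305) = (2*140*87)*(1/28305) = 24360*(1/28305) = 1624/1887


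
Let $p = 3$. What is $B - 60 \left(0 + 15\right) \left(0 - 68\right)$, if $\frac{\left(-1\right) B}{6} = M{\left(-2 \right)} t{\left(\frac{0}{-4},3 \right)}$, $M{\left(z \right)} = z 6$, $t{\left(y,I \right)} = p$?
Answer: $61416$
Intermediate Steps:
$t{\left(y,I \right)} = 3$
$M{\left(z \right)} = 6 z$
$B = 216$ ($B = - 6 \cdot 6 \left(-2\right) 3 = - 6 \left(\left(-12\right) 3\right) = \left(-6\right) \left(-36\right) = 216$)
$B - 60 \left(0 + 15\right) \left(0 - 68\right) = 216 - 60 \left(0 + 15\right) \left(0 - 68\right) = 216 - 60 \cdot 15 \left(-68\right) = 216 - -61200 = 216 + 61200 = 61416$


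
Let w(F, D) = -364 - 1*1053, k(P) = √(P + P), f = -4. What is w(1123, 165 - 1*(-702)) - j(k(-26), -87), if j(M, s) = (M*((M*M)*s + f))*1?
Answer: -1417 - 9040*I*√13 ≈ -1417.0 - 32594.0*I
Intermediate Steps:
k(P) = √2*√P (k(P) = √(2*P) = √2*√P)
j(M, s) = M*(-4 + s*M²) (j(M, s) = (M*((M*M)*s - 4))*1 = (M*(M²*s - 4))*1 = (M*(s*M² - 4))*1 = (M*(-4 + s*M²))*1 = M*(-4 + s*M²))
w(F, D) = -1417 (w(F, D) = -364 - 1053 = -1417)
w(1123, 165 - 1*(-702)) - j(k(-26), -87) = -1417 - √2*√(-26)*(-4 - 87*(√2*√(-26))²) = -1417 - √2*(I*√26)*(-4 - 87*(√2*(I*√26))²) = -1417 - 2*I*√13*(-4 - 87*(2*I*√13)²) = -1417 - 2*I*√13*(-4 - 87*(-52)) = -1417 - 2*I*√13*(-4 + 4524) = -1417 - 2*I*√13*4520 = -1417 - 9040*I*√13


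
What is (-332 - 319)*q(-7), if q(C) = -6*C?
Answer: -27342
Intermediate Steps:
(-332 - 319)*q(-7) = (-332 - 319)*(-6*(-7)) = -651*42 = -27342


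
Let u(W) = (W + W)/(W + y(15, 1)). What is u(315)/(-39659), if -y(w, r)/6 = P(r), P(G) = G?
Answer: -210/4084877 ≈ -5.1409e-5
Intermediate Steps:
y(w, r) = -6*r
u(W) = 2*W/(-6 + W) (u(W) = (W + W)/(W - 6*1) = (2*W)/(W - 6) = (2*W)/(-6 + W) = 2*W/(-6 + W))
u(315)/(-39659) = (2*315/(-6 + 315))/(-39659) = (2*315/309)*(-1/39659) = (2*315*(1/309))*(-1/39659) = (210/103)*(-1/39659) = -210/4084877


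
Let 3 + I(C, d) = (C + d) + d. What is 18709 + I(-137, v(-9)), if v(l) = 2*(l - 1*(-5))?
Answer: 18553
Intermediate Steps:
v(l) = 10 + 2*l (v(l) = 2*(l + 5) = 2*(5 + l) = 10 + 2*l)
I(C, d) = -3 + C + 2*d (I(C, d) = -3 + ((C + d) + d) = -3 + (C + 2*d) = -3 + C + 2*d)
18709 + I(-137, v(-9)) = 18709 + (-3 - 137 + 2*(10 + 2*(-9))) = 18709 + (-3 - 137 + 2*(10 - 18)) = 18709 + (-3 - 137 + 2*(-8)) = 18709 + (-3 - 137 - 16) = 18709 - 156 = 18553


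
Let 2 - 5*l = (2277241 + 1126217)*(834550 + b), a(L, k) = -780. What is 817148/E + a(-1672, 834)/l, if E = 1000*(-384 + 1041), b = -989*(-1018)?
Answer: 640129657594128709/514674434531949750 ≈ 1.2438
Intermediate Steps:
b = 1006802
E = 657000 (E = 1000*657 = 657000)
l = -6266964195214/5 (l = ⅖ - (2277241 + 1126217)*(834550 + 1006802)/5 = ⅖ - 3403458*1841352/5 = ⅖ - ⅕*6266964195216 = ⅖ - 6266964195216/5 = -6266964195214/5 ≈ -1.2534e+12)
817148/E + a(-1672, 834)/l = 817148/657000 - 780/(-6266964195214/5) = 817148*(1/657000) - 780*(-5/6266964195214) = 204287/164250 + 1950/3133482097607 = 640129657594128709/514674434531949750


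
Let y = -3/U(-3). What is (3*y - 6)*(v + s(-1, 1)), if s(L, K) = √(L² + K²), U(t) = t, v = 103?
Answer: -309 - 3*√2 ≈ -313.24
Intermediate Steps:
y = 1 (y = -3/(-3) = -3*(-⅓) = 1)
s(L, K) = √(K² + L²)
(3*y - 6)*(v + s(-1, 1)) = (3*1 - 6)*(103 + √(1² + (-1)²)) = (3 - 6)*(103 + √(1 + 1)) = -3*(103 + √2) = -309 - 3*√2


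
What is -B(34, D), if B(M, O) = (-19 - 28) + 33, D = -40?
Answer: 14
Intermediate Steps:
B(M, O) = -14 (B(M, O) = -47 + 33 = -14)
-B(34, D) = -1*(-14) = 14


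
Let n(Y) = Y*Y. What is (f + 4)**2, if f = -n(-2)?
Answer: 0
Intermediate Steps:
n(Y) = Y**2
f = -4 (f = -1*(-2)**2 = -1*4 = -4)
(f + 4)**2 = (-4 + 4)**2 = 0**2 = 0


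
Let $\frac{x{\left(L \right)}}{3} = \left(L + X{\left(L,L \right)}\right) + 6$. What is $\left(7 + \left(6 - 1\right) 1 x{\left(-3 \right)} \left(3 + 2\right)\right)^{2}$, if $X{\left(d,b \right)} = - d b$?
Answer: $196249$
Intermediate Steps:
$X{\left(d,b \right)} = - b d$
$x{\left(L \right)} = 18 - 3 L^{2} + 3 L$ ($x{\left(L \right)} = 3 \left(\left(L - L L\right) + 6\right) = 3 \left(\left(L - L^{2}\right) + 6\right) = 3 \left(6 + L - L^{2}\right) = 18 - 3 L^{2} + 3 L$)
$\left(7 + \left(6 - 1\right) 1 x{\left(-3 \right)} \left(3 + 2\right)\right)^{2} = \left(7 + \left(6 - 1\right) 1 \left(18 - 3 \left(-3\right)^{2} + 3 \left(-3\right)\right) \left(3 + 2\right)\right)^{2} = \left(7 + 5 \cdot 1 \left(18 - 27 - 9\right) 5\right)^{2} = \left(7 + 5 \left(18 - 27 - 9\right) 5\right)^{2} = \left(7 + 5 \left(-18\right) 5\right)^{2} = \left(7 - 450\right)^{2} = \left(-443\right)^{2} = 196249$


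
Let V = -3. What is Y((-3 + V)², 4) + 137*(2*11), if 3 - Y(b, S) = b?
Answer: 2981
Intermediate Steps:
Y(b, S) = 3 - b
Y((-3 + V)², 4) + 137*(2*11) = (3 - (-3 - 3)²) + 137*(2*11) = (3 - 1*(-6)²) + 137*22 = (3 - 1*36) + 3014 = (3 - 36) + 3014 = -33 + 3014 = 2981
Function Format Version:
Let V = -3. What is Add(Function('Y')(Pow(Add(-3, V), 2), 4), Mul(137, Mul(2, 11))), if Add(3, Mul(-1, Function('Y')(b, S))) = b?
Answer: 2981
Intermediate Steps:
Function('Y')(b, S) = Add(3, Mul(-1, b))
Add(Function('Y')(Pow(Add(-3, V), 2), 4), Mul(137, Mul(2, 11))) = Add(Add(3, Mul(-1, Pow(Add(-3, -3), 2))), Mul(137, Mul(2, 11))) = Add(Add(3, Mul(-1, Pow(-6, 2))), Mul(137, 22)) = Add(Add(3, Mul(-1, 36)), 3014) = Add(Add(3, -36), 3014) = Add(-33, 3014) = 2981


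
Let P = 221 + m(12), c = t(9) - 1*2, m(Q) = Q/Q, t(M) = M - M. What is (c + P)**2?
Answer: 48400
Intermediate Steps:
t(M) = 0
m(Q) = 1
c = -2 (c = 0 - 1*2 = 0 - 2 = -2)
P = 222 (P = 221 + 1 = 222)
(c + P)**2 = (-2 + 222)**2 = 220**2 = 48400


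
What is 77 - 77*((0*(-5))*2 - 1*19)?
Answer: 1540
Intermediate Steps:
77 - 77*((0*(-5))*2 - 1*19) = 77 - 77*(0*2 - 19) = 77 - 77*(0 - 19) = 77 - 77*(-19) = 77 + 1463 = 1540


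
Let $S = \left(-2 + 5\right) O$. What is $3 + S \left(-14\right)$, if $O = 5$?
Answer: $-207$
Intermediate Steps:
$S = 15$ ($S = \left(-2 + 5\right) 5 = 3 \cdot 5 = 15$)
$3 + S \left(-14\right) = 3 + 15 \left(-14\right) = 3 - 210 = -207$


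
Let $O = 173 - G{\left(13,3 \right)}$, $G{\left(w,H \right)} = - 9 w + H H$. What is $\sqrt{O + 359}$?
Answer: $8 \sqrt{10} \approx 25.298$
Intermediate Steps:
$G{\left(w,H \right)} = H^{2} - 9 w$ ($G{\left(w,H \right)} = - 9 w + H^{2} = H^{2} - 9 w$)
$O = 281$ ($O = 173 - \left(3^{2} - 117\right) = 173 - \left(9 - 117\right) = 173 - -108 = 173 + 108 = 281$)
$\sqrt{O + 359} = \sqrt{281 + 359} = \sqrt{640} = 8 \sqrt{10}$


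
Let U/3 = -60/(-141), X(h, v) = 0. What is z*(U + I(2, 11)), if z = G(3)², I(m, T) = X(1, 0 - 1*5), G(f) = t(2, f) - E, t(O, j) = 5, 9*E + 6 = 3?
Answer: 5120/141 ≈ 36.312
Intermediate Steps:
E = -⅓ (E = -⅔ + (⅑)*3 = -⅔ + ⅓ = -⅓ ≈ -0.33333)
G(f) = 16/3 (G(f) = 5 - 1*(-⅓) = 5 + ⅓ = 16/3)
U = 60/47 (U = 3*(-60/(-141)) = 3*(-60*(-1/141)) = 3*(20/47) = 60/47 ≈ 1.2766)
I(m, T) = 0
z = 256/9 (z = (16/3)² = 256/9 ≈ 28.444)
z*(U + I(2, 11)) = 256*(60/47 + 0)/9 = (256/9)*(60/47) = 5120/141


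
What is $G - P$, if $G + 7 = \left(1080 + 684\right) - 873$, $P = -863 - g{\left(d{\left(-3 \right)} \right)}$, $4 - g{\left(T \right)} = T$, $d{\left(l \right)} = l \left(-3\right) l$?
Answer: $1778$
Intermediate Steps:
$d{\left(l \right)} = - 3 l^{2}$ ($d{\left(l \right)} = - 3 l l = - 3 l^{2}$)
$g{\left(T \right)} = 4 - T$
$P = -894$ ($P = -863 - \left(4 - - 3 \left(-3\right)^{2}\right) = -863 - \left(4 - \left(-3\right) 9\right) = -863 - \left(4 - -27\right) = -863 - \left(4 + 27\right) = -863 - 31 = -894$)
$G = 884$ ($G = -7 + \left(\left(1080 + 684\right) - 873\right) = -7 + \left(1764 - 873\right) = -7 + 891 = 884$)
$G - P = 884 - -894 = 884 + 894 = 1778$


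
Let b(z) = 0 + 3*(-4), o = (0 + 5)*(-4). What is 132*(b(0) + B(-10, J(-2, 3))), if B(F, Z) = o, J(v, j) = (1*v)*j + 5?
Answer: -4224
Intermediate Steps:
o = -20 (o = 5*(-4) = -20)
J(v, j) = 5 + j*v (J(v, j) = v*j + 5 = j*v + 5 = 5 + j*v)
B(F, Z) = -20
b(z) = -12 (b(z) = 0 - 12 = -12)
132*(b(0) + B(-10, J(-2, 3))) = 132*(-12 - 20) = 132*(-32) = -4224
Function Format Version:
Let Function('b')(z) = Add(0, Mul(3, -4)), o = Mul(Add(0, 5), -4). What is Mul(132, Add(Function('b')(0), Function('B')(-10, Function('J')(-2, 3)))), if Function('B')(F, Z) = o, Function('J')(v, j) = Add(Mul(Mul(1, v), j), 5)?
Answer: -4224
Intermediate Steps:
o = -20 (o = Mul(5, -4) = -20)
Function('J')(v, j) = Add(5, Mul(j, v)) (Function('J')(v, j) = Add(Mul(v, j), 5) = Add(Mul(j, v), 5) = Add(5, Mul(j, v)))
Function('B')(F, Z) = -20
Function('b')(z) = -12 (Function('b')(z) = Add(0, -12) = -12)
Mul(132, Add(Function('b')(0), Function('B')(-10, Function('J')(-2, 3)))) = Mul(132, Add(-12, -20)) = Mul(132, -32) = -4224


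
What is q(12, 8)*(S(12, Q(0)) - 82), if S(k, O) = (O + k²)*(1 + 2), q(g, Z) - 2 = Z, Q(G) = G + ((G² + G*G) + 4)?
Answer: 3620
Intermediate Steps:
Q(G) = 4 + G + 2*G² (Q(G) = G + ((G² + G²) + 4) = G + (2*G² + 4) = G + (4 + 2*G²) = 4 + G + 2*G²)
q(g, Z) = 2 + Z
S(k, O) = 3*O + 3*k² (S(k, O) = (O + k²)*3 = 3*O + 3*k²)
q(12, 8)*(S(12, Q(0)) - 82) = (2 + 8)*((3*(4 + 0 + 2*0²) + 3*12²) - 82) = 10*((3*(4 + 0 + 2*0) + 3*144) - 82) = 10*((3*(4 + 0 + 0) + 432) - 82) = 10*((3*4 + 432) - 82) = 10*((12 + 432) - 82) = 10*(444 - 82) = 10*362 = 3620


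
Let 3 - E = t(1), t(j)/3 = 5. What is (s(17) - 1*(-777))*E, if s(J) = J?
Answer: -9528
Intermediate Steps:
t(j) = 15 (t(j) = 3*5 = 15)
E = -12 (E = 3 - 1*15 = 3 - 15 = -12)
(s(17) - 1*(-777))*E = (17 - 1*(-777))*(-12) = (17 + 777)*(-12) = 794*(-12) = -9528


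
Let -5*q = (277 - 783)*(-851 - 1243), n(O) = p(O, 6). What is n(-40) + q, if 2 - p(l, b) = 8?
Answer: -1059594/5 ≈ -2.1192e+5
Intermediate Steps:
p(l, b) = -6 (p(l, b) = 2 - 1*8 = 2 - 8 = -6)
n(O) = -6
q = -1059564/5 (q = -(277 - 783)*(-851 - 1243)/5 = -(-506)*(-2094)/5 = -1/5*1059564 = -1059564/5 ≈ -2.1191e+5)
n(-40) + q = -6 - 1059564/5 = -1059594/5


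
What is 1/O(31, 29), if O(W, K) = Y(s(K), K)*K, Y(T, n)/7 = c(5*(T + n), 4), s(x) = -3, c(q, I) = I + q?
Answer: 1/27202 ≈ 3.6762e-5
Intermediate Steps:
Y(T, n) = 28 + 35*T + 35*n (Y(T, n) = 7*(4 + 5*(T + n)) = 7*(4 + (5*T + 5*n)) = 7*(4 + 5*T + 5*n) = 28 + 35*T + 35*n)
O(W, K) = K*(-77 + 35*K) (O(W, K) = (28 + 35*(-3) + 35*K)*K = (28 - 105 + 35*K)*K = (-77 + 35*K)*K = K*(-77 + 35*K))
1/O(31, 29) = 1/(7*29*(-11 + 5*29)) = 1/(7*29*(-11 + 145)) = 1/(7*29*134) = 1/27202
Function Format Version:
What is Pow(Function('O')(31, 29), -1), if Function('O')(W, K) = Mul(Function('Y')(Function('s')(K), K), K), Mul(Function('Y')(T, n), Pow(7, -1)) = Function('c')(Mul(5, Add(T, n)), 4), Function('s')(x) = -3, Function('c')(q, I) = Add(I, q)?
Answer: Rational(1, 27202) ≈ 3.6762e-5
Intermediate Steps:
Function('Y')(T, n) = Add(28, Mul(35, T), Mul(35, n)) (Function('Y')(T, n) = Mul(7, Add(4, Mul(5, Add(T, n)))) = Mul(7, Add(4, Add(Mul(5, T), Mul(5, n)))) = Mul(7, Add(4, Mul(5, T), Mul(5, n))) = Add(28, Mul(35, T), Mul(35, n)))
Function('O')(W, K) = Mul(K, Add(-77, Mul(35, K))) (Function('O')(W, K) = Mul(Add(28, Mul(35, -3), Mul(35, K)), K) = Mul(Add(28, -105, Mul(35, K)), K) = Mul(Add(-77, Mul(35, K)), K) = Mul(K, Add(-77, Mul(35, K))))
Pow(Function('O')(31, 29), -1) = Pow(Mul(7, 29, Add(-11, Mul(5, 29))), -1) = Pow(Mul(7, 29, Add(-11, 145)), -1) = Pow(Mul(7, 29, 134), -1) = Pow(27202, -1) = Rational(1, 27202)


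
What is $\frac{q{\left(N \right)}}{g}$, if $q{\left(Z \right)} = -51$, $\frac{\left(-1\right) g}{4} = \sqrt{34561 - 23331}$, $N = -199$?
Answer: $\frac{51 \sqrt{11230}}{44920} \approx 0.12032$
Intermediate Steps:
$g = - 4 \sqrt{11230}$ ($g = - 4 \sqrt{34561 - 23331} = - 4 \sqrt{11230} \approx -423.89$)
$\frac{q{\left(N \right)}}{g} = - \frac{51}{\left(-4\right) \sqrt{11230}} = - 51 \left(- \frac{\sqrt{11230}}{44920}\right) = \frac{51 \sqrt{11230}}{44920}$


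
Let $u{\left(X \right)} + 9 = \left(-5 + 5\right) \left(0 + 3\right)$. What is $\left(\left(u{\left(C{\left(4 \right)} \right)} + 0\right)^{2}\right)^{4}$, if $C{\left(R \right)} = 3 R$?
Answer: $43046721$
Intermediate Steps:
$u{\left(X \right)} = -9$ ($u{\left(X \right)} = -9 + \left(-5 + 5\right) \left(0 + 3\right) = -9 + 0 \cdot 3 = -9 + 0 = -9$)
$\left(\left(u{\left(C{\left(4 \right)} \right)} + 0\right)^{2}\right)^{4} = \left(\left(-9 + 0\right)^{2}\right)^{4} = \left(\left(-9\right)^{2}\right)^{4} = 81^{4} = 43046721$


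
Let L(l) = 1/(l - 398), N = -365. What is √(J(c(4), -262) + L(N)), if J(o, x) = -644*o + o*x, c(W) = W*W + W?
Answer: I*√10548903043/763 ≈ 134.61*I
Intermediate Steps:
c(W) = W + W² (c(W) = W² + W = W + W²)
L(l) = 1/(-398 + l)
√(J(c(4), -262) + L(N)) = √((4*(1 + 4))*(-644 - 262) + 1/(-398 - 365)) = √((4*5)*(-906) + 1/(-763)) = √(20*(-906) - 1/763) = √(-18120 - 1/763) = √(-13825561/763) = I*√10548903043/763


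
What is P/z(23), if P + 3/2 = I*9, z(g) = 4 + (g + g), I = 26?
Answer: 93/20 ≈ 4.6500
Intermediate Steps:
z(g) = 4 + 2*g
P = 465/2 (P = -3/2 + 26*9 = -3/2 + 234 = 465/2 ≈ 232.50)
P/z(23) = 465/(2*(4 + 2*23)) = 465/(2*(4 + 46)) = (465/2)/50 = (465/2)*(1/50) = 93/20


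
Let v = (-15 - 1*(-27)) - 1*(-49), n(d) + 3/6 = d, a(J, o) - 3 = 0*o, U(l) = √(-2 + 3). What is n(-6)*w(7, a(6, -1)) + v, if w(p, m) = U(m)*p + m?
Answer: -4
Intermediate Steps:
U(l) = 1 (U(l) = √1 = 1)
a(J, o) = 3 (a(J, o) = 3 + 0*o = 3 + 0 = 3)
n(d) = -½ + d
w(p, m) = m + p (w(p, m) = 1*p + m = p + m = m + p)
v = 61 (v = (-15 + 27) + 49 = 12 + 49 = 61)
n(-6)*w(7, a(6, -1)) + v = (-½ - 6)*(3 + 7) + 61 = -13/2*10 + 61 = -65 + 61 = -4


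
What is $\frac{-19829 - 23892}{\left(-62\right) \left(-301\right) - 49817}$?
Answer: $\frac{43721}{31155} \approx 1.4033$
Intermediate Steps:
$\frac{-19829 - 23892}{\left(-62\right) \left(-301\right) - 49817} = - \frac{43721}{18662 - 49817} = - \frac{43721}{-31155} = \left(-43721\right) \left(- \frac{1}{31155}\right) = \frac{43721}{31155}$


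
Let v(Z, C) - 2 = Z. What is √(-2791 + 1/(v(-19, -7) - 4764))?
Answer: 2*I*√15949143483/4781 ≈ 52.83*I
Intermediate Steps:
v(Z, C) = 2 + Z
√(-2791 + 1/(v(-19, -7) - 4764)) = √(-2791 + 1/((2 - 19) - 4764)) = √(-2791 + 1/(-17 - 4764)) = √(-2791 + 1/(-4781)) = √(-2791 - 1/4781) = √(-13343772/4781) = 2*I*√15949143483/4781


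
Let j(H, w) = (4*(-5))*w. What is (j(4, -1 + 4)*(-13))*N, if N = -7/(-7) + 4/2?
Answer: 2340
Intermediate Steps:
N = 3 (N = -7*(-⅐) + 4*(½) = 1 + 2 = 3)
j(H, w) = -20*w
(j(4, -1 + 4)*(-13))*N = (-20*(-1 + 4)*(-13))*3 = (-20*3*(-13))*3 = -60*(-13)*3 = 780*3 = 2340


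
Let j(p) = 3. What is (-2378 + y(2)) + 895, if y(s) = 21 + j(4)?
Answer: -1459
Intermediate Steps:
y(s) = 24 (y(s) = 21 + 3 = 24)
(-2378 + y(2)) + 895 = (-2378 + 24) + 895 = -2354 + 895 = -1459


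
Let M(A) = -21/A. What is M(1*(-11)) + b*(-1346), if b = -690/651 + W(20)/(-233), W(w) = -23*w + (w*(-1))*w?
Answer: -1968580399/556171 ≈ -3539.5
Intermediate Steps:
W(w) = -w**2 - 23*w (W(w) = -23*w + (-w)*w = -23*w - w**2 = -w**2 - 23*w)
b = 133030/50561 (b = -690/651 - 1*20*(23 + 20)/(-233) = -690*1/651 - 1*20*43*(-1/233) = -230/217 - 860*(-1/233) = -230/217 + 860/233 = 133030/50561 ≈ 2.6311)
M(1*(-11)) + b*(-1346) = -21/(1*(-11)) + (133030/50561)*(-1346) = -21/(-11) - 179058380/50561 = -21*(-1/11) - 179058380/50561 = 21/11 - 179058380/50561 = -1968580399/556171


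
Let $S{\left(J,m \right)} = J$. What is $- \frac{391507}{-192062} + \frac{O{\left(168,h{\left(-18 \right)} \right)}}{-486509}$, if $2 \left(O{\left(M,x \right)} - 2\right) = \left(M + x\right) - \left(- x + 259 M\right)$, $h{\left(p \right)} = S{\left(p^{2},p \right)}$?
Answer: $\frac{194571434515}{93439891558} \approx 2.0823$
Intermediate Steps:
$h{\left(p \right)} = p^{2}$
$O{\left(M,x \right)} = 2 + x - 129 M$ ($O{\left(M,x \right)} = 2 + \frac{\left(M + x\right) - \left(- x + 259 M\right)}{2} = 2 + \frac{- 258 M + 2 x}{2} = 2 - \left(- x + 129 M\right) = 2 + x - 129 M$)
$- \frac{391507}{-192062} + \frac{O{\left(168,h{\left(-18 \right)} \right)}}{-486509} = - \frac{391507}{-192062} + \frac{2 + \left(-18\right)^{2} - 21672}{-486509} = \left(-391507\right) \left(- \frac{1}{192062}\right) + \left(2 + 324 - 21672\right) \left(- \frac{1}{486509}\right) = \frac{391507}{192062} - - \frac{21346}{486509} = \frac{391507}{192062} + \frac{21346}{486509} = \frac{194571434515}{93439891558}$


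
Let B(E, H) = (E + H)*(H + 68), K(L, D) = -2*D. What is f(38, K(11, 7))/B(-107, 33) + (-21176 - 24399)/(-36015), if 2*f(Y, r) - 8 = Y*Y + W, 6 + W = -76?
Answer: 63191455/53835222 ≈ 1.1738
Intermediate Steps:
W = -82 (W = -6 - 76 = -82)
B(E, H) = (68 + H)*(E + H) (B(E, H) = (E + H)*(68 + H) = (68 + H)*(E + H))
f(Y, r) = -37 + Y²/2 (f(Y, r) = 4 + (Y*Y - 82)/2 = 4 + (Y² - 82)/2 = 4 + (-82 + Y²)/2 = 4 + (-41 + Y²/2) = -37 + Y²/2)
f(38, K(11, 7))/B(-107, 33) + (-21176 - 24399)/(-36015) = (-37 + (½)*38²)/(33² + 68*(-107) + 68*33 - 107*33) + (-21176 - 24399)/(-36015) = (-37 + (½)*1444)/(1089 - 7276 + 2244 - 3531) - 45575*(-1/36015) = (-37 + 722)/(-7474) + 9115/7203 = 685*(-1/7474) + 9115/7203 = -685/7474 + 9115/7203 = 63191455/53835222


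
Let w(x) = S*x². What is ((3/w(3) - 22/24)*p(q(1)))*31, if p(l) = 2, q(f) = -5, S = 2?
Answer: -93/2 ≈ -46.500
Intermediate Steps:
w(x) = 2*x²
((3/w(3) - 22/24)*p(q(1)))*31 = ((3/((2*3²)) - 22/24)*2)*31 = ((3/((2*9)) - 22*1/24)*2)*31 = ((3/18 - 11/12)*2)*31 = ((3*(1/18) - 11/12)*2)*31 = ((⅙ - 11/12)*2)*31 = -¾*2*31 = -3/2*31 = -93/2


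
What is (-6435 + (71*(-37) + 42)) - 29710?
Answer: -38730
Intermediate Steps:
(-6435 + (71*(-37) + 42)) - 29710 = (-6435 + (-2627 + 42)) - 29710 = (-6435 - 2585) - 29710 = -9020 - 29710 = -38730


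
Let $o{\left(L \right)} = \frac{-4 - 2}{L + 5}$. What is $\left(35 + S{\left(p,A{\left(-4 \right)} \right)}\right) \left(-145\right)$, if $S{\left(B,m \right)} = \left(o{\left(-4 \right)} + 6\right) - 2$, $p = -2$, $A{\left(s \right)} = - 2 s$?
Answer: $-4785$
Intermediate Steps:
$o{\left(L \right)} = - \frac{6}{5 + L}$
$S{\left(B,m \right)} = -2$ ($S{\left(B,m \right)} = \left(- \frac{6}{5 - 4} + 6\right) - 2 = \left(- \frac{6}{1} + 6\right) - 2 = \left(\left(-6\right) 1 + 6\right) - 2 = \left(-6 + 6\right) - 2 = 0 - 2 = -2$)
$\left(35 + S{\left(p,A{\left(-4 \right)} \right)}\right) \left(-145\right) = \left(35 - 2\right) \left(-145\right) = 33 \left(-145\right) = -4785$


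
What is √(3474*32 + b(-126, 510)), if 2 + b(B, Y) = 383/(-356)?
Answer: √3522149457/178 ≈ 333.41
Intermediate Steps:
b(B, Y) = -1095/356 (b(B, Y) = -2 + 383/(-356) = -2 + 383*(-1/356) = -2 - 383/356 = -1095/356)
√(3474*32 + b(-126, 510)) = √(3474*32 - 1095/356) = √(111168 - 1095/356) = √(39574713/356) = √3522149457/178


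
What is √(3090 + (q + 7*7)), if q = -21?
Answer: √3118 ≈ 55.839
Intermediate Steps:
√(3090 + (q + 7*7)) = √(3090 + (-21 + 7*7)) = √(3090 + (-21 + 49)) = √(3090 + 28) = √3118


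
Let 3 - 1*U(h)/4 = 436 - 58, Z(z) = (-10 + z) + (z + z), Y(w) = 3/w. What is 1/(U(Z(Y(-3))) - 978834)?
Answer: -1/980334 ≈ -1.0201e-6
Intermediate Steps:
Z(z) = -10 + 3*z (Z(z) = (-10 + z) + 2*z = -10 + 3*z)
U(h) = -1500 (U(h) = 12 - 4*(436 - 58) = 12 - 4*378 = 12 - 1512 = -1500)
1/(U(Z(Y(-3))) - 978834) = 1/(-1500 - 978834) = 1/(-980334) = -1/980334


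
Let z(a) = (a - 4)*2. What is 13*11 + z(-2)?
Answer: 131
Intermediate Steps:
z(a) = -8 + 2*a (z(a) = (-4 + a)*2 = -8 + 2*a)
13*11 + z(-2) = 13*11 + (-8 + 2*(-2)) = 143 + (-8 - 4) = 143 - 12 = 131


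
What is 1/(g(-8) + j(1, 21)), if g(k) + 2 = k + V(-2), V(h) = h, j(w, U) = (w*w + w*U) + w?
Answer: 1/11 ≈ 0.090909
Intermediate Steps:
j(w, U) = w + w**2 + U*w (j(w, U) = (w**2 + U*w) + w = w + w**2 + U*w)
g(k) = -4 + k (g(k) = -2 + (k - 2) = -2 + (-2 + k) = -4 + k)
1/(g(-8) + j(1, 21)) = 1/((-4 - 8) + 1*(1 + 21 + 1)) = 1/(-12 + 1*23) = 1/(-12 + 23) = 1/11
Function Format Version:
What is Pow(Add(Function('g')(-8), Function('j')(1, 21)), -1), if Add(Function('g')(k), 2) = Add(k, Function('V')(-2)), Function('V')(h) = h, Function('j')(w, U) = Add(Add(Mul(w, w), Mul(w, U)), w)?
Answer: Rational(1, 11) ≈ 0.090909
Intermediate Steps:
Function('j')(w, U) = Add(w, Pow(w, 2), Mul(U, w)) (Function('j')(w, U) = Add(Add(Pow(w, 2), Mul(U, w)), w) = Add(w, Pow(w, 2), Mul(U, w)))
Function('g')(k) = Add(-4, k) (Function('g')(k) = Add(-2, Add(k, -2)) = Add(-2, Add(-2, k)) = Add(-4, k))
Pow(Add(Function('g')(-8), Function('j')(1, 21)), -1) = Pow(Add(Add(-4, -8), Mul(1, Add(1, 21, 1))), -1) = Pow(Add(-12, Mul(1, 23)), -1) = Pow(Add(-12, 23), -1) = Pow(11, -1) = Rational(1, 11)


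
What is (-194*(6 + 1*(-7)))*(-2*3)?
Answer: -1164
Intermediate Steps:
(-194*(6 + 1*(-7)))*(-2*3) = -194*(6 - 7)*(-6) = -194*(-1)*(-6) = 194*(-6) = -1164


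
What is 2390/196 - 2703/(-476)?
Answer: 3503/196 ≈ 17.872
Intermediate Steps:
2390/196 - 2703/(-476) = 2390*(1/196) - 2703*(-1/476) = 1195/98 + 159/28 = 3503/196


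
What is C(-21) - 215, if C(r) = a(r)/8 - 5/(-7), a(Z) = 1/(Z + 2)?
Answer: -228007/1064 ≈ -214.29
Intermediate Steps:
a(Z) = 1/(2 + Z)
C(r) = 5/7 + 1/(8*(2 + r)) (C(r) = 1/((2 + r)*8) - 5/(-7) = (⅛)/(2 + r) - 5*(-⅐) = 1/(8*(2 + r)) + 5/7 = 5/7 + 1/(8*(2 + r)))
C(-21) - 215 = (87 + 40*(-21))/(56*(2 - 21)) - 215 = (1/56)*(87 - 840)/(-19) - 215 = (1/56)*(-1/19)*(-753) - 215 = 753/1064 - 215 = -228007/1064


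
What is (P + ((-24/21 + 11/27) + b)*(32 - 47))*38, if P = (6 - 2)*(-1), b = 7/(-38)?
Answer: 23449/63 ≈ 372.21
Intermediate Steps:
b = -7/38 (b = 7*(-1/38) = -7/38 ≈ -0.18421)
P = -4 (P = 4*(-1) = -4)
(P + ((-24/21 + 11/27) + b)*(32 - 47))*38 = (-4 + ((-24/21 + 11/27) - 7/38)*(32 - 47))*38 = (-4 + ((-24*1/21 + 11*(1/27)) - 7/38)*(-15))*38 = (-4 + ((-8/7 + 11/27) - 7/38)*(-15))*38 = (-4 + (-139/189 - 7/38)*(-15))*38 = (-4 - 6605/7182*(-15))*38 = (-4 + 33025/2394)*38 = (23449/2394)*38 = 23449/63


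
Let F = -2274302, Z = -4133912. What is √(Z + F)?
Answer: I*√6408214 ≈ 2531.4*I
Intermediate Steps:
√(Z + F) = √(-4133912 - 2274302) = √(-6408214) = I*√6408214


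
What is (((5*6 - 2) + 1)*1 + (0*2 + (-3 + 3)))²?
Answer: 841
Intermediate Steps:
(((5*6 - 2) + 1)*1 + (0*2 + (-3 + 3)))² = (((30 - 2) + 1)*1 + (0 + 0))² = ((28 + 1)*1 + 0)² = (29*1 + 0)² = (29 + 0)² = 29² = 841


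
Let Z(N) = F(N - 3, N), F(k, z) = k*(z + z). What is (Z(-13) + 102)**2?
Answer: 268324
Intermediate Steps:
F(k, z) = 2*k*z (F(k, z) = k*(2*z) = 2*k*z)
Z(N) = 2*N*(-3 + N) (Z(N) = 2*(N - 3)*N = 2*(-3 + N)*N = 2*N*(-3 + N))
(Z(-13) + 102)**2 = (2*(-13)*(-3 - 13) + 102)**2 = (2*(-13)*(-16) + 102)**2 = (416 + 102)**2 = 518**2 = 268324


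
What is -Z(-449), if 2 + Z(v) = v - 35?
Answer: 486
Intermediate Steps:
Z(v) = -37 + v (Z(v) = -2 + (v - 35) = -2 + (-35 + v) = -37 + v)
-Z(-449) = -(-37 - 449) = -1*(-486) = 486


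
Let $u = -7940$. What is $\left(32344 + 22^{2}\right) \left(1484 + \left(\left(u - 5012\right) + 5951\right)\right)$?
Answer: $-181112076$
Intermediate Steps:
$\left(32344 + 22^{2}\right) \left(1484 + \left(\left(u - 5012\right) + 5951\right)\right) = \left(32344 + 22^{2}\right) \left(1484 + \left(\left(-7940 - 5012\right) + 5951\right)\right) = \left(32344 + 484\right) \left(1484 + \left(-12952 + 5951\right)\right) = 32828 \left(1484 - 7001\right) = 32828 \left(-5517\right) = -181112076$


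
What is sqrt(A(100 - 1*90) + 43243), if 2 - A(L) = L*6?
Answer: sqrt(43185) ≈ 207.81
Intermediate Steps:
A(L) = 2 - 6*L (A(L) = 2 - L*6 = 2 - 6*L)
sqrt(A(100 - 1*90) + 43243) = sqrt((2 - 6*(100 - 1*90)) + 43243) = sqrt((2 - 6*(100 - 90)) + 43243) = sqrt((2 - 6*10) + 43243) = sqrt((2 - 60) + 43243) = sqrt(-58 + 43243) = sqrt(43185)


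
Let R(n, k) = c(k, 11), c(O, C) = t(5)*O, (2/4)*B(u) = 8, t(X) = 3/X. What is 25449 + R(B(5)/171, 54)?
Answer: 127407/5 ≈ 25481.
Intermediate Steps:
B(u) = 16 (B(u) = 2*8 = 16)
c(O, C) = 3*O/5 (c(O, C) = (3/5)*O = (3*(⅕))*O = 3*O/5)
R(n, k) = 3*k/5
25449 + R(B(5)/171, 54) = 25449 + (⅗)*54 = 25449 + 162/5 = 127407/5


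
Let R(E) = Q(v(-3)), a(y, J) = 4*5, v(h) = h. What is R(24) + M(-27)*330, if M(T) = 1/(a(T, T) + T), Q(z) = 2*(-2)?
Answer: -358/7 ≈ -51.143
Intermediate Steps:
a(y, J) = 20
Q(z) = -4
R(E) = -4
M(T) = 1/(20 + T)
R(24) + M(-27)*330 = -4 + 330/(20 - 27) = -4 + 330/(-7) = -4 - ⅐*330 = -4 - 330/7 = -358/7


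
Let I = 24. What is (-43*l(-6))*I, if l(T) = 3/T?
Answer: 516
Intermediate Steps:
(-43*l(-6))*I = -129/(-6)*24 = -129*(-1)/6*24 = -43*(-1/2)*24 = (43/2)*24 = 516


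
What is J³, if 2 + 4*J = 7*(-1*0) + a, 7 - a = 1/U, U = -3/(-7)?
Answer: 8/27 ≈ 0.29630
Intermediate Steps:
U = 3/7 (U = -3*(-⅐) = 3/7 ≈ 0.42857)
a = 14/3 (a = 7 - 1/3/7 = 7 - 1*7/3 = 7 - 7/3 = 14/3 ≈ 4.6667)
J = ⅔ (J = -½ + (7*(-1*0) + 14/3)/4 = -½ + (7*0 + 14/3)/4 = -½ + (0 + 14/3)/4 = -½ + (¼)*(14/3) = -½ + 7/6 = ⅔ ≈ 0.66667)
J³ = (⅔)³ = 8/27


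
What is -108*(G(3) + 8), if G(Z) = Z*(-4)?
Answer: 432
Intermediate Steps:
G(Z) = -4*Z
-108*(G(3) + 8) = -108*(-4*3 + 8) = -108*(-12 + 8) = -108*(-4) = 432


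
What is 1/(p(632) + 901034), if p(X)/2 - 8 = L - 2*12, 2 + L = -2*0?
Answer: 1/900998 ≈ 1.1099e-6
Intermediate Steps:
L = -2 (L = -2 - 2*0 = -2 + 0 = -2)
p(X) = -36 (p(X) = 16 + 2*(-2 - 2*12) = 16 + 2*(-2 - 24) = 16 + 2*(-26) = 16 - 52 = -36)
1/(p(632) + 901034) = 1/(-36 + 901034) = 1/900998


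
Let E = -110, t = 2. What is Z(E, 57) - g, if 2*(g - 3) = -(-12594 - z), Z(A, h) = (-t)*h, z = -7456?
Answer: -2686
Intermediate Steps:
Z(A, h) = -2*h (Z(A, h) = (-1*2)*h = -2*h)
g = 2572 (g = 3 + (-(-12594 - 1*(-7456)))/2 = 3 + (-(-12594 + 7456))/2 = 3 + (-1*(-5138))/2 = 3 + (½)*5138 = 3 + 2569 = 2572)
Z(E, 57) - g = -2*57 - 1*2572 = -114 - 2572 = -2686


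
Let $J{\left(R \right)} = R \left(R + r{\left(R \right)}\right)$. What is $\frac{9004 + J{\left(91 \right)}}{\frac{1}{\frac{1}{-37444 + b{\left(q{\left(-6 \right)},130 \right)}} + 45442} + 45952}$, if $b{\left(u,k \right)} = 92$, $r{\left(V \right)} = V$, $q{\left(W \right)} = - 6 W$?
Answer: $\frac{7232406573163}{12999434679228} \approx 0.55636$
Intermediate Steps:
$J{\left(R \right)} = 2 R^{2}$ ($J{\left(R \right)} = R \left(R + R\right) = R 2 R = 2 R^{2}$)
$\frac{9004 + J{\left(91 \right)}}{\frac{1}{\frac{1}{-37444 + b{\left(q{\left(-6 \right)},130 \right)}} + 45442} + 45952} = \frac{9004 + 2 \cdot 91^{2}}{\frac{1}{\frac{1}{-37444 + 92} + 45442} + 45952} = \frac{9004 + 2 \cdot 8281}{\frac{1}{\frac{1}{-37352} + 45442} + 45952} = \frac{9004 + 16562}{\frac{1}{- \frac{1}{37352} + 45442} + 45952} = \frac{25566}{\frac{1}{\frac{1697349583}{37352}} + 45952} = \frac{25566}{\frac{37352}{1697349583} + 45952} = \frac{25566}{\frac{77996608075368}{1697349583}} = 25566 \cdot \frac{1697349583}{77996608075368} = \frac{7232406573163}{12999434679228}$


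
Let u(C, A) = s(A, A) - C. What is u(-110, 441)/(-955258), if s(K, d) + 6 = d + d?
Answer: -493/477629 ≈ -0.0010322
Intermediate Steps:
s(K, d) = -6 + 2*d (s(K, d) = -6 + (d + d) = -6 + 2*d)
u(C, A) = -6 - C + 2*A (u(C, A) = (-6 + 2*A) - C = -6 - C + 2*A)
u(-110, 441)/(-955258) = (-6 - 1*(-110) + 2*441)/(-955258) = (-6 + 110 + 882)*(-1/955258) = 986*(-1/955258) = -493/477629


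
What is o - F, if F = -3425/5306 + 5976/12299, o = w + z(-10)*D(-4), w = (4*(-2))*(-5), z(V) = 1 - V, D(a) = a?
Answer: -35802651/9322642 ≈ -3.8404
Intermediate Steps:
w = 40 (w = -8*(-5) = 40)
o = -4 (o = 40 + (1 - 1*(-10))*(-4) = 40 + (1 + 10)*(-4) = 40 + 11*(-4) = 40 - 44 = -4)
F = -1487917/9322642 (F = -3425*1/5306 + 5976*(1/12299) = -3425/5306 + 5976/12299 = -1487917/9322642 ≈ -0.15960)
o - F = -4 - 1*(-1487917/9322642) = -4 + 1487917/9322642 = -35802651/9322642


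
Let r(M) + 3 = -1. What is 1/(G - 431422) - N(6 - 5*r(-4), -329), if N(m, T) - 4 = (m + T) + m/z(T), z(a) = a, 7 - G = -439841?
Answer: 829093451/2772154 ≈ 299.08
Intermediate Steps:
G = 439848 (G = 7 - 1*(-439841) = 7 + 439841 = 439848)
r(M) = -4 (r(M) = -3 - 1 = -4)
N(m, T) = 4 + T + m + m/T (N(m, T) = 4 + ((m + T) + m/T) = 4 + ((T + m) + m/T) = 4 + (T + m + m/T) = 4 + T + m + m/T)
1/(G - 431422) - N(6 - 5*r(-4), -329) = 1/(439848 - 431422) - (4 - 329 + (6 - 5*(-4)) + (6 - 5*(-4))/(-329)) = 1/8426 - (4 - 329 + (6 + 20) + (6 + 20)*(-1/329)) = 1/8426 - (4 - 329 + 26 + 26*(-1/329)) = 1/8426 - (4 - 329 + 26 - 26/329) = 1/8426 - 1*(-98397/329) = 1/8426 + 98397/329 = 829093451/2772154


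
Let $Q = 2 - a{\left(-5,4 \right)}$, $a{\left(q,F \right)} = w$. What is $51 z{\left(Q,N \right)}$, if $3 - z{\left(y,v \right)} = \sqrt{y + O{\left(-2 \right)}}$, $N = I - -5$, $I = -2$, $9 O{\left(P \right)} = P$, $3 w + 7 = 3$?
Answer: $153 - 34 \sqrt{7} \approx 63.044$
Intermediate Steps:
$w = - \frac{4}{3}$ ($w = - \frac{7}{3} + \frac{1}{3} \cdot 3 = - \frac{7}{3} + 1 = - \frac{4}{3} \approx -1.3333$)
$O{\left(P \right)} = \frac{P}{9}$
$a{\left(q,F \right)} = - \frac{4}{3}$
$Q = \frac{10}{3}$ ($Q = 2 - - \frac{4}{3} = 2 + \frac{4}{3} = \frac{10}{3} \approx 3.3333$)
$N = 3$ ($N = -2 - -5 = -2 + 5 = 3$)
$z{\left(y,v \right)} = 3 - \sqrt{- \frac{2}{9} + y}$ ($z{\left(y,v \right)} = 3 - \sqrt{y + \frac{1}{9} \left(-2\right)} = 3 - \sqrt{y - \frac{2}{9}} = 3 - \sqrt{- \frac{2}{9} + y}$)
$51 z{\left(Q,N \right)} = 51 \left(3 - \frac{\sqrt{-2 + 9 \cdot \frac{10}{3}}}{3}\right) = 51 \left(3 - \frac{\sqrt{-2 + 30}}{3}\right) = 51 \left(3 - \frac{\sqrt{28}}{3}\right) = 51 \left(3 - \frac{2 \sqrt{7}}{3}\right) = 153 - 34 \sqrt{7}$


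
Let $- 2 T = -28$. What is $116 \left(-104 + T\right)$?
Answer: $-10440$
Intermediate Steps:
$T = 14$ ($T = \left(- \frac{1}{2}\right) \left(-28\right) = 14$)
$116 \left(-104 + T\right) = 116 \left(-104 + 14\right) = 116 \left(-90\right) = -10440$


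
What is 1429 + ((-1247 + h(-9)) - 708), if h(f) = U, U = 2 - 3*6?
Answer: -542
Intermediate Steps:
U = -16 (U = 2 - 18 = -16)
h(f) = -16
1429 + ((-1247 + h(-9)) - 708) = 1429 + ((-1247 - 16) - 708) = 1429 + (-1263 - 708) = 1429 - 1971 = -542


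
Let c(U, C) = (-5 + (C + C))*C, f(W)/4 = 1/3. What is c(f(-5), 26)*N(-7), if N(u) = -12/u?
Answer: 14664/7 ≈ 2094.9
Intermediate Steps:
f(W) = 4/3
c(U, C) = C*(-5 + 2*C) (c(U, C) = (-5 + 2*C)*C = C*(-5 + 2*C))
c(f(-5), 26)*N(-7) = (26*(-5 + 2*26))*(-12/(-7)) = (26*(-5 + 52))*(-12*(-1/7)) = (26*47)*(12/7) = 1222*(12/7) = 14664/7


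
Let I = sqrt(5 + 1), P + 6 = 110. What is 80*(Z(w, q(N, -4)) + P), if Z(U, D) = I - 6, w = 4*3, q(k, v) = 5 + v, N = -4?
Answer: 7840 + 80*sqrt(6) ≈ 8036.0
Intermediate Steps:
P = 104 (P = -6 + 110 = 104)
I = sqrt(6) ≈ 2.4495
w = 12
Z(U, D) = -6 + sqrt(6) (Z(U, D) = sqrt(6) - 6 = -6 + sqrt(6))
80*(Z(w, q(N, -4)) + P) = 80*((-6 + sqrt(6)) + 104) = 80*(98 + sqrt(6)) = 7840 + 80*sqrt(6)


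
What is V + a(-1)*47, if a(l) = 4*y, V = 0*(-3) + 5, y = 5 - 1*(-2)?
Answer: 1321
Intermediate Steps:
y = 7 (y = 5 + 2 = 7)
V = 5 (V = 0 + 5 = 5)
a(l) = 28 (a(l) = 4*7 = 28)
V + a(-1)*47 = 5 + 28*47 = 5 + 1316 = 1321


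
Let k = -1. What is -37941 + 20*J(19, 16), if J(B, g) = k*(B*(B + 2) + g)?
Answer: -46241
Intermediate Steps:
J(B, g) = -g - B*(2 + B) (J(B, g) = -(B*(B + 2) + g) = -(B*(2 + B) + g) = -(g + B*(2 + B)) = -g - B*(2 + B))
-37941 + 20*J(19, 16) = -37941 + 20*(-1*16 - 1*19**2 - 2*19) = -37941 + 20*(-16 - 1*361 - 38) = -37941 + 20*(-16 - 361 - 38) = -37941 + 20*(-415) = -37941 - 8300 = -46241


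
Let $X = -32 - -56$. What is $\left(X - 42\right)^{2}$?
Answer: $324$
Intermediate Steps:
$X = 24$ ($X = -32 + 56 = 24$)
$\left(X - 42\right)^{2} = \left(24 - 42\right)^{2} = \left(-18\right)^{2} = 324$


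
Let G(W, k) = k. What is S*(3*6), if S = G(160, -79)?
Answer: -1422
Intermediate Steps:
S = -79
S*(3*6) = -237*6 = -79*18 = -1422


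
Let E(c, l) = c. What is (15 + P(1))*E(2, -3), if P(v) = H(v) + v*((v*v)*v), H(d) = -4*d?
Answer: 24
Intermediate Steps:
P(v) = v⁴ - 4*v (P(v) = -4*v + v*((v*v)*v) = -4*v + v*(v²*v) = -4*v + v*v³ = -4*v + v⁴ = v⁴ - 4*v)
(15 + P(1))*E(2, -3) = (15 + 1*(-4 + 1³))*2 = (15 + 1*(-4 + 1))*2 = (15 + 1*(-3))*2 = (15 - 3)*2 = 12*2 = 24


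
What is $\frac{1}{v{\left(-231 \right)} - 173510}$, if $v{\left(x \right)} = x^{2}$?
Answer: $- \frac{1}{120149} \approx -8.323 \cdot 10^{-6}$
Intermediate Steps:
$\frac{1}{v{\left(-231 \right)} - 173510} = \frac{1}{\left(-231\right)^{2} - 173510} = \frac{1}{53361 - 173510} = \frac{1}{-120149} = - \frac{1}{120149}$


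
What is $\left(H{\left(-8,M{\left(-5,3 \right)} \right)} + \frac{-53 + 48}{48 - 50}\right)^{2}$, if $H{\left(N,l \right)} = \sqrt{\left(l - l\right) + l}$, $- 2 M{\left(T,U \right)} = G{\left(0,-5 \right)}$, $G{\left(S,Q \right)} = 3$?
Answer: $\frac{\left(5 + i \sqrt{6}\right)^{2}}{4} \approx 4.75 + 6.1237 i$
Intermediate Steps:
$M{\left(T,U \right)} = - \frac{3}{2}$ ($M{\left(T,U \right)} = \left(- \frac{1}{2}\right) 3 = - \frac{3}{2}$)
$H{\left(N,l \right)} = \sqrt{l}$ ($H{\left(N,l \right)} = \sqrt{0 + l} = \sqrt{l}$)
$\left(H{\left(-8,M{\left(-5,3 \right)} \right)} + \frac{-53 + 48}{48 - 50}\right)^{2} = \left(\sqrt{- \frac{3}{2}} + \frac{-53 + 48}{48 - 50}\right)^{2} = \left(\frac{i \sqrt{6}}{2} - \frac{5}{-2}\right)^{2} = \left(\frac{i \sqrt{6}}{2} - - \frac{5}{2}\right)^{2} = \left(\frac{i \sqrt{6}}{2} + \frac{5}{2}\right)^{2} = \left(\frac{5}{2} + \frac{i \sqrt{6}}{2}\right)^{2}$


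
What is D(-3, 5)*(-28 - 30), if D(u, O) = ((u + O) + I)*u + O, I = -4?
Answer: -638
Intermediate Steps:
D(u, O) = O + u*(-4 + O + u) (D(u, O) = ((u + O) - 4)*u + O = ((O + u) - 4)*u + O = (-4 + O + u)*u + O = u*(-4 + O + u) + O = O + u*(-4 + O + u))
D(-3, 5)*(-28 - 30) = (5 + (-3)**2 - 4*(-3) + 5*(-3))*(-28 - 30) = (5 + 9 + 12 - 15)*(-58) = 11*(-58) = -638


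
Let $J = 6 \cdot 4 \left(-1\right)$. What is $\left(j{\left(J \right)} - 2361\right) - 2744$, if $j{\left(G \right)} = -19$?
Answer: $-5124$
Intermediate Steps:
$J = -24$ ($J = 24 \left(-1\right) = -24$)
$\left(j{\left(J \right)} - 2361\right) - 2744 = \left(-19 - 2361\right) - 2744 = -2380 - 2744 = -5124$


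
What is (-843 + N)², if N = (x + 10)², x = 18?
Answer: 3481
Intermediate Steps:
N = 784 (N = (18 + 10)² = 28² = 784)
(-843 + N)² = (-843 + 784)² = (-59)² = 3481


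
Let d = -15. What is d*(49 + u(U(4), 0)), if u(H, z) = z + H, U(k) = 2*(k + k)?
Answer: -975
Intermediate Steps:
U(k) = 4*k (U(k) = 2*(2*k) = 4*k)
u(H, z) = H + z
d*(49 + u(U(4), 0)) = -15*(49 + (4*4 + 0)) = -15*(49 + (16 + 0)) = -15*(49 + 16) = -15*65 = -975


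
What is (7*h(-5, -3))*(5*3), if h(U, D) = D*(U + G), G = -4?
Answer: 2835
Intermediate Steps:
h(U, D) = D*(-4 + U) (h(U, D) = D*(U - 4) = D*(-4 + U))
(7*h(-5, -3))*(5*3) = (7*(-3*(-4 - 5)))*(5*3) = (7*(-3*(-9)))*15 = (7*27)*15 = 189*15 = 2835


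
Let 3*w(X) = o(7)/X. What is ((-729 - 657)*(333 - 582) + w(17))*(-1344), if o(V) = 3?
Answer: -7885166016/17 ≈ -4.6383e+8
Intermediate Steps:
w(X) = 1/X (w(X) = (3/X)/3 = 1/X)
((-729 - 657)*(333 - 582) + w(17))*(-1344) = ((-729 - 657)*(333 - 582) + 1/17)*(-1344) = (-1386*(-249) + 1/17)*(-1344) = (345114 + 1/17)*(-1344) = (5866939/17)*(-1344) = -7885166016/17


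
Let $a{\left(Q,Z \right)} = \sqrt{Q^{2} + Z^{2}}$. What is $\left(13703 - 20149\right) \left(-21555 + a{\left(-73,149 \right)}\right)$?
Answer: $138943530 - 6446 \sqrt{27530} \approx 1.3787 \cdot 10^{8}$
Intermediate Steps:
$\left(13703 - 20149\right) \left(-21555 + a{\left(-73,149 \right)}\right) = \left(13703 - 20149\right) \left(-21555 + \sqrt{\left(-73\right)^{2} + 149^{2}}\right) = - 6446 \left(-21555 + \sqrt{5329 + 22201}\right) = - 6446 \left(-21555 + \sqrt{27530}\right) = 138943530 - 6446 \sqrt{27530}$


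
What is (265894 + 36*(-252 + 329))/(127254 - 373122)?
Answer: -134333/122934 ≈ -1.0927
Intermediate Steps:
(265894 + 36*(-252 + 329))/(127254 - 373122) = (265894 + 36*77)/(-245868) = (265894 + 2772)*(-1/245868) = 268666*(-1/245868) = -134333/122934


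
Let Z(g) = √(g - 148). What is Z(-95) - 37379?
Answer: -37379 + 9*I*√3 ≈ -37379.0 + 15.588*I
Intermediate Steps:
Z(g) = √(-148 + g)
Z(-95) - 37379 = √(-148 - 95) - 37379 = √(-243) - 37379 = 9*I*√3 - 37379 = -37379 + 9*I*√3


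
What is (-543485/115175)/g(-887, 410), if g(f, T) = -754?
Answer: 108697/17368390 ≈ 0.0062583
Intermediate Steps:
(-543485/115175)/g(-887, 410) = -543485/115175/(-754) = -543485*1/115175*(-1/754) = -108697/23035*(-1/754) = 108697/17368390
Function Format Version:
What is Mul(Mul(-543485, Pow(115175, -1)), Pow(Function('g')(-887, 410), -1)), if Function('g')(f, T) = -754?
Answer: Rational(108697, 17368390) ≈ 0.0062583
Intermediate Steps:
Mul(Mul(-543485, Pow(115175, -1)), Pow(Function('g')(-887, 410), -1)) = Mul(Mul(-543485, Pow(115175, -1)), Pow(-754, -1)) = Mul(Mul(-543485, Rational(1, 115175)), Rational(-1, 754)) = Mul(Rational(-108697, 23035), Rational(-1, 754)) = Rational(108697, 17368390)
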